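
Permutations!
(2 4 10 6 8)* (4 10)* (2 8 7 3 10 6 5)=(2 6 7 3 10 5)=[0, 1, 6, 10, 4, 2, 7, 3, 8, 9, 5]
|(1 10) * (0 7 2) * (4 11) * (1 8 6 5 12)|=6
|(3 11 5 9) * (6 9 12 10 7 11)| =15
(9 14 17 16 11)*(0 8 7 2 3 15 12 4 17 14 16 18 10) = (0 8 7 2 3 15 12 4 17 18 10)(9 16 11) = [8, 1, 3, 15, 17, 5, 6, 2, 7, 16, 0, 9, 4, 13, 14, 12, 11, 18, 10]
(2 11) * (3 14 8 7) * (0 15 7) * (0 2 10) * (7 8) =[15, 1, 11, 14, 4, 5, 6, 3, 2, 9, 0, 10, 12, 13, 7, 8] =(0 15 8 2 11 10)(3 14 7)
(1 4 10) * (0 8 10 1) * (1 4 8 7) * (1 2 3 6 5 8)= (0 7 2 3 6 5 8 10)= [7, 1, 3, 6, 4, 8, 5, 2, 10, 9, 0]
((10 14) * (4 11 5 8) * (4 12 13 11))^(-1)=(5 11 13 12 8)(10 14)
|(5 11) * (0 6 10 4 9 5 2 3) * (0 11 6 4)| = 6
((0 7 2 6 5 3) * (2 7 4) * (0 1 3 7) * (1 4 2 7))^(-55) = ((0 2 6 5 1 3 4 7))^(-55) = (0 2 6 5 1 3 4 7)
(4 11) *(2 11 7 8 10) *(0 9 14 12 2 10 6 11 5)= (0 9 14 12 2 5)(4 7 8 6 11)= [9, 1, 5, 3, 7, 0, 11, 8, 6, 14, 10, 4, 2, 13, 12]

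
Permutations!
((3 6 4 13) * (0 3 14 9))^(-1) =(0 9 14 13 4 6 3)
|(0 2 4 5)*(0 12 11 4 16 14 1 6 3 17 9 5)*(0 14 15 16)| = |(0 2)(1 6 3 17 9 5 12 11 4 14)(15 16)| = 10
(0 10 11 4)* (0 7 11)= (0 10)(4 7 11)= [10, 1, 2, 3, 7, 5, 6, 11, 8, 9, 0, 4]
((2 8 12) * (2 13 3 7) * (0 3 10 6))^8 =((0 3 7 2 8 12 13 10 6))^8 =(0 6 10 13 12 8 2 7 3)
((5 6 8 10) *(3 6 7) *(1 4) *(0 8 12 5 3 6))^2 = ((0 8 10 3)(1 4)(5 7 6 12))^2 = (0 10)(3 8)(5 6)(7 12)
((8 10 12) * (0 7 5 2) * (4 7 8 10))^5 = ((0 8 4 7 5 2)(10 12))^5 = (0 2 5 7 4 8)(10 12)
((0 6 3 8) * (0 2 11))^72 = ((0 6 3 8 2 11))^72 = (11)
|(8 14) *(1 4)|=2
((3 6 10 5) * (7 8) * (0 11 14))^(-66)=((0 11 14)(3 6 10 5)(7 8))^(-66)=(14)(3 10)(5 6)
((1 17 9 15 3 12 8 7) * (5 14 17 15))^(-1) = ((1 15 3 12 8 7)(5 14 17 9))^(-1) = (1 7 8 12 3 15)(5 9 17 14)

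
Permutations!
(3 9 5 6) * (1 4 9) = [0, 4, 2, 1, 9, 6, 3, 7, 8, 5] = (1 4 9 5 6 3)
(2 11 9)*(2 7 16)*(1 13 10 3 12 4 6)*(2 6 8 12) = (1 13 10 3 2 11 9 7 16 6)(4 8 12) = [0, 13, 11, 2, 8, 5, 1, 16, 12, 7, 3, 9, 4, 10, 14, 15, 6]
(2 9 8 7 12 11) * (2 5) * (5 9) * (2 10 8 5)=(5 10 8 7 12 11 9)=[0, 1, 2, 3, 4, 10, 6, 12, 7, 5, 8, 9, 11]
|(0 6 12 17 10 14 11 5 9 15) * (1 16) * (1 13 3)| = |(0 6 12 17 10 14 11 5 9 15)(1 16 13 3)| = 20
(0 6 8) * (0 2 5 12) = (0 6 8 2 5 12) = [6, 1, 5, 3, 4, 12, 8, 7, 2, 9, 10, 11, 0]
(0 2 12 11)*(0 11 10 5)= (0 2 12 10 5)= [2, 1, 12, 3, 4, 0, 6, 7, 8, 9, 5, 11, 10]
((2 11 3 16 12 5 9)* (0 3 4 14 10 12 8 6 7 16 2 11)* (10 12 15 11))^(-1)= ((0 3 2)(4 14 12 5 9 10 15 11)(6 7 16 8))^(-1)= (0 2 3)(4 11 15 10 9 5 12 14)(6 8 16 7)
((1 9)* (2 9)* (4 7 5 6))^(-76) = (1 9 2)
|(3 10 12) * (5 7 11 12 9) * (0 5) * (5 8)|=|(0 8 5 7 11 12 3 10 9)|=9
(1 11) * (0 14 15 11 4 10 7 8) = [14, 4, 2, 3, 10, 5, 6, 8, 0, 9, 7, 1, 12, 13, 15, 11] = (0 14 15 11 1 4 10 7 8)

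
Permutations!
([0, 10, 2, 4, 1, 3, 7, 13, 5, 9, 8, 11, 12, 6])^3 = (13)(1 5)(3 10)(4 8)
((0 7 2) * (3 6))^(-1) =((0 7 2)(3 6))^(-1) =(0 2 7)(3 6)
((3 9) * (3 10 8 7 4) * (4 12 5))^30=((3 9 10 8 7 12 5 4))^30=(3 5 7 10)(4 12 8 9)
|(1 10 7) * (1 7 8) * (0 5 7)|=|(0 5 7)(1 10 8)|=3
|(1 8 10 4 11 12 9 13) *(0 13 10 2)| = |(0 13 1 8 2)(4 11 12 9 10)| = 5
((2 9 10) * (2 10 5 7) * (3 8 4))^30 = ((10)(2 9 5 7)(3 8 4))^30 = (10)(2 5)(7 9)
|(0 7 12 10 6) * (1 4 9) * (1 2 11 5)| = 30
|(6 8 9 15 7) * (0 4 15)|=|(0 4 15 7 6 8 9)|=7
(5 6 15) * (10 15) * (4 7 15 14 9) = (4 7 15 5 6 10 14 9) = [0, 1, 2, 3, 7, 6, 10, 15, 8, 4, 14, 11, 12, 13, 9, 5]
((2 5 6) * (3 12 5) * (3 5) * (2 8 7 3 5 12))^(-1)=((2 12 5 6 8 7 3))^(-1)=(2 3 7 8 6 5 12)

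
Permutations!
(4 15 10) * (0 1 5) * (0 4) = (0 1 5 4 15 10) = [1, 5, 2, 3, 15, 4, 6, 7, 8, 9, 0, 11, 12, 13, 14, 10]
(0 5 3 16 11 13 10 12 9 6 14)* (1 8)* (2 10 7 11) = (0 5 3 16 2 10 12 9 6 14)(1 8)(7 11 13) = [5, 8, 10, 16, 4, 3, 14, 11, 1, 6, 12, 13, 9, 7, 0, 15, 2]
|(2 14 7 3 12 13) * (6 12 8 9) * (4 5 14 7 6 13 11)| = 6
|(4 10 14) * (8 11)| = 6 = |(4 10 14)(8 11)|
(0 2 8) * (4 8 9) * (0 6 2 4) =(0 4 8 6 2 9) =[4, 1, 9, 3, 8, 5, 2, 7, 6, 0]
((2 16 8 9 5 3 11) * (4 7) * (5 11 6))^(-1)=((2 16 8 9 11)(3 6 5)(4 7))^(-1)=(2 11 9 8 16)(3 5 6)(4 7)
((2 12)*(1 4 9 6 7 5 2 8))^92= (1 9 7 2 8 4 6 5 12)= ((1 4 9 6 7 5 2 12 8))^92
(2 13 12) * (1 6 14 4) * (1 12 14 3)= (1 6 3)(2 13 14 4 12)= [0, 6, 13, 1, 12, 5, 3, 7, 8, 9, 10, 11, 2, 14, 4]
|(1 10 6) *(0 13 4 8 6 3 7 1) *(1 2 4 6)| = |(0 13 6)(1 10 3 7 2 4 8)| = 21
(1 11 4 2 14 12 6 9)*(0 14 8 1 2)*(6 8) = (0 14 12 8 1 11 4)(2 6 9) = [14, 11, 6, 3, 0, 5, 9, 7, 1, 2, 10, 4, 8, 13, 12]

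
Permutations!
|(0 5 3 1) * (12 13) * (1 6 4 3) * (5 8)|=12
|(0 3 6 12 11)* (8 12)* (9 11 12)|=|(12)(0 3 6 8 9 11)|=6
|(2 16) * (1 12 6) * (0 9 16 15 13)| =6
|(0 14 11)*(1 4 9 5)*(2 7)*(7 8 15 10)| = 60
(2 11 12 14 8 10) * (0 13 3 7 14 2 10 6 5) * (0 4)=(0 13 3 7 14 8 6 5 4)(2 11 12)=[13, 1, 11, 7, 0, 4, 5, 14, 6, 9, 10, 12, 2, 3, 8]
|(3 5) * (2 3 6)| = 4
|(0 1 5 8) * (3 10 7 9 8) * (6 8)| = 9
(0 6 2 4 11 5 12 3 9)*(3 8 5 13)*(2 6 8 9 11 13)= (0 8 5 12 9)(2 4 13 3 11)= [8, 1, 4, 11, 13, 12, 6, 7, 5, 0, 10, 2, 9, 3]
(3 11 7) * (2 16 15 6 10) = [0, 1, 16, 11, 4, 5, 10, 3, 8, 9, 2, 7, 12, 13, 14, 6, 15] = (2 16 15 6 10)(3 11 7)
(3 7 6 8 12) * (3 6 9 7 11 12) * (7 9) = [0, 1, 2, 11, 4, 5, 8, 7, 3, 9, 10, 12, 6] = (3 11 12 6 8)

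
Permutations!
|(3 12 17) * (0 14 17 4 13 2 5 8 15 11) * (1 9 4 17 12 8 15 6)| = |(0 14 12 17 3 8 6 1 9 4 13 2 5 15 11)| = 15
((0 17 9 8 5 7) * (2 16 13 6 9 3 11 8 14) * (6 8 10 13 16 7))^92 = (0 17 3 11 10 13 8 5 6 9 14 2 7)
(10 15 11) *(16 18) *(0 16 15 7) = (0 16 18 15 11 10 7) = [16, 1, 2, 3, 4, 5, 6, 0, 8, 9, 7, 10, 12, 13, 14, 11, 18, 17, 15]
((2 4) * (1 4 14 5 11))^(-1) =((1 4 2 14 5 11))^(-1) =(1 11 5 14 2 4)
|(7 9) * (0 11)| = 2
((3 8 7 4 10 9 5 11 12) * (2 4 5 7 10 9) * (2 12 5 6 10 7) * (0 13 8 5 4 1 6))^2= (0 8)(1 10 3 11 9)(2 6 12 5 4)(7 13)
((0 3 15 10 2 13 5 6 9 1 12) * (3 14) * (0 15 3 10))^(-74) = ((0 14 10 2 13 5 6 9 1 12 15))^(-74) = (0 2 6 12 14 13 9 15 10 5 1)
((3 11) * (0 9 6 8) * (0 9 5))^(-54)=((0 5)(3 11)(6 8 9))^(-54)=(11)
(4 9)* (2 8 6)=(2 8 6)(4 9)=[0, 1, 8, 3, 9, 5, 2, 7, 6, 4]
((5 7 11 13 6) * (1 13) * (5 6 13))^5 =((13)(1 5 7 11))^5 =(13)(1 5 7 11)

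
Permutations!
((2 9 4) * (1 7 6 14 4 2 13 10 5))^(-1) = ((1 7 6 14 4 13 10 5)(2 9))^(-1) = (1 5 10 13 4 14 6 7)(2 9)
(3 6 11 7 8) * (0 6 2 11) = [6, 1, 11, 2, 4, 5, 0, 8, 3, 9, 10, 7] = (0 6)(2 11 7 8 3)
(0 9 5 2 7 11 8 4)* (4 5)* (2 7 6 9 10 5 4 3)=(0 10 5 7 11 8 4)(2 6 9 3)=[10, 1, 6, 2, 0, 7, 9, 11, 4, 3, 5, 8]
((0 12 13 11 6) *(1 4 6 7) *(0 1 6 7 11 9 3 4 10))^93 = (0 9 7 10 13 4 1 12 3 6)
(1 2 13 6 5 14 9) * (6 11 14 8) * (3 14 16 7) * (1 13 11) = (1 2 11 16 7 3 14 9 13)(5 8 6) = [0, 2, 11, 14, 4, 8, 5, 3, 6, 13, 10, 16, 12, 1, 9, 15, 7]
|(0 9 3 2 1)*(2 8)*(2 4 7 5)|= |(0 9 3 8 4 7 5 2 1)|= 9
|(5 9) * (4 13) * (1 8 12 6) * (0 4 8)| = |(0 4 13 8 12 6 1)(5 9)| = 14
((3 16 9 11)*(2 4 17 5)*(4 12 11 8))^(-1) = (2 5 17 4 8 9 16 3 11 12)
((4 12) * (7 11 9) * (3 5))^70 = ((3 5)(4 12)(7 11 9))^70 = (12)(7 11 9)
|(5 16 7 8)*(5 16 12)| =6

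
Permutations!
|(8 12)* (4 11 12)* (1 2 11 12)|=3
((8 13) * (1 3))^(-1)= ((1 3)(8 13))^(-1)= (1 3)(8 13)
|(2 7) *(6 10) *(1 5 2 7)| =|(1 5 2)(6 10)| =6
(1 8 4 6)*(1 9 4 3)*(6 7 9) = (1 8 3)(4 7 9) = [0, 8, 2, 1, 7, 5, 6, 9, 3, 4]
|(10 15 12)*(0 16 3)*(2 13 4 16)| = 6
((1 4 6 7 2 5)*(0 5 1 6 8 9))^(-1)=(0 9 8 4 1 2 7 6 5)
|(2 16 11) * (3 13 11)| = |(2 16 3 13 11)| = 5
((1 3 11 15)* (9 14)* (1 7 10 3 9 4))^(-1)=((1 9 14 4)(3 11 15 7 10))^(-1)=(1 4 14 9)(3 10 7 15 11)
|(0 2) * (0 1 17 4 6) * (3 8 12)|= |(0 2 1 17 4 6)(3 8 12)|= 6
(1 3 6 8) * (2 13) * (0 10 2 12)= (0 10 2 13 12)(1 3 6 8)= [10, 3, 13, 6, 4, 5, 8, 7, 1, 9, 2, 11, 0, 12]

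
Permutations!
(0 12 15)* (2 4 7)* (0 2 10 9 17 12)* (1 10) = (1 10 9 17 12 15 2 4 7) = [0, 10, 4, 3, 7, 5, 6, 1, 8, 17, 9, 11, 15, 13, 14, 2, 16, 12]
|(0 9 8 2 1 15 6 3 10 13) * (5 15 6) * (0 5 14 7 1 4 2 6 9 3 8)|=|(0 3 10 13 5 15 14 7 1 9)(2 4)(6 8)|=10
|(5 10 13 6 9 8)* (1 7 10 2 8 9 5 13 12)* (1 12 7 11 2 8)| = 12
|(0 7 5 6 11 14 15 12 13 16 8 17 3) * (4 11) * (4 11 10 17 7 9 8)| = 16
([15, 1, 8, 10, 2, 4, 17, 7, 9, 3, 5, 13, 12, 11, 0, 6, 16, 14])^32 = (0 6 14 15 17)(2 10 8 5 9 4 3)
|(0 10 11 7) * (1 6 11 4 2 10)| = 15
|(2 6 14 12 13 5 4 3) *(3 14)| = 15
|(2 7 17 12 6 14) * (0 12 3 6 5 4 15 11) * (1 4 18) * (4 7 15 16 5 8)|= |(0 12 8 4 16 5 18 1 7 17 3 6 14 2 15 11)|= 16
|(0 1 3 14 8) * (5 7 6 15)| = |(0 1 3 14 8)(5 7 6 15)| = 20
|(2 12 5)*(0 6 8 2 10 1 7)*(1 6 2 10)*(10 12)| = 9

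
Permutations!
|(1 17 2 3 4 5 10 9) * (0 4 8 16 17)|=30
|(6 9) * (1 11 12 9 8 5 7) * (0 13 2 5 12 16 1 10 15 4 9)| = |(0 13 2 5 7 10 15 4 9 6 8 12)(1 11 16)| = 12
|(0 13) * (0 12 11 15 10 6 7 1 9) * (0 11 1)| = |(0 13 12 1 9 11 15 10 6 7)| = 10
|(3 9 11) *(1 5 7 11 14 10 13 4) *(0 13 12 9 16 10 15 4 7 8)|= 15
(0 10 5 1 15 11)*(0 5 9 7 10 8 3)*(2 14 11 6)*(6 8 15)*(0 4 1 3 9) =(0 15 8 9 7 10)(1 6 2 14 11 5 3 4) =[15, 6, 14, 4, 1, 3, 2, 10, 9, 7, 0, 5, 12, 13, 11, 8]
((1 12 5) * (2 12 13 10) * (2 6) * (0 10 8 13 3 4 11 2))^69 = (1 5 12 2 11 4 3)(8 13) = ((0 10 6)(1 3 4 11 2 12 5)(8 13))^69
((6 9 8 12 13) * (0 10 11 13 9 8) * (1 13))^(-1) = ((0 10 11 1 13 6 8 12 9))^(-1) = (0 9 12 8 6 13 1 11 10)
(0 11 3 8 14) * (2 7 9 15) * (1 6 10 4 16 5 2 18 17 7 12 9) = (0 11 3 8 14)(1 6 10 4 16 5 2 12 9 15 18 17 7) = [11, 6, 12, 8, 16, 2, 10, 1, 14, 15, 4, 3, 9, 13, 0, 18, 5, 7, 17]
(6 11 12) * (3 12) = (3 12 6 11) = [0, 1, 2, 12, 4, 5, 11, 7, 8, 9, 10, 3, 6]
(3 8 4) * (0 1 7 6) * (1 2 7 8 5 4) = [2, 8, 7, 5, 3, 4, 0, 6, 1] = (0 2 7 6)(1 8)(3 5 4)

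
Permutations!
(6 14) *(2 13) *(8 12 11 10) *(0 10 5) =[10, 1, 13, 3, 4, 0, 14, 7, 12, 9, 8, 5, 11, 2, 6] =(0 10 8 12 11 5)(2 13)(6 14)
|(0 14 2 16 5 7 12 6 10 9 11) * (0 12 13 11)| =|(0 14 2 16 5 7 13 11 12 6 10 9)| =12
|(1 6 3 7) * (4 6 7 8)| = 4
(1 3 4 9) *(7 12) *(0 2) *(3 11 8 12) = (0 2)(1 11 8 12 7 3 4 9) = [2, 11, 0, 4, 9, 5, 6, 3, 12, 1, 10, 8, 7]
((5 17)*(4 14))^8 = ((4 14)(5 17))^8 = (17)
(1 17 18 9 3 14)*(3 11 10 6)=[0, 17, 2, 14, 4, 5, 3, 7, 8, 11, 6, 10, 12, 13, 1, 15, 16, 18, 9]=(1 17 18 9 11 10 6 3 14)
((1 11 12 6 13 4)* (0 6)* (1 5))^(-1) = (0 12 11 1 5 4 13 6)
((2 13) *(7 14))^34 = (14) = ((2 13)(7 14))^34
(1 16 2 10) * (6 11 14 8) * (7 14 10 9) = (1 16 2 9 7 14 8 6 11 10) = [0, 16, 9, 3, 4, 5, 11, 14, 6, 7, 1, 10, 12, 13, 8, 15, 2]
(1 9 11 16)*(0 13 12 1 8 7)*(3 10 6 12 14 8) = (0 13 14 8 7)(1 9 11 16 3 10 6 12) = [13, 9, 2, 10, 4, 5, 12, 0, 7, 11, 6, 16, 1, 14, 8, 15, 3]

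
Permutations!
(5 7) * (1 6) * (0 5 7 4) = [5, 6, 2, 3, 0, 4, 1, 7] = (7)(0 5 4)(1 6)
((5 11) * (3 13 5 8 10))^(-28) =((3 13 5 11 8 10))^(-28) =(3 5 8)(10 13 11)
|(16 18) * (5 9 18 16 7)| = |(5 9 18 7)| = 4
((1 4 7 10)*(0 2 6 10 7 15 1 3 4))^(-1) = (0 1 15 4 3 10 6 2)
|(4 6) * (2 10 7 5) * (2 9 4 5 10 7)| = 12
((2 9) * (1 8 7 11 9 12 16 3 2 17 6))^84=(17)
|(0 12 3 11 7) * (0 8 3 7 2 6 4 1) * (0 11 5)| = 30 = |(0 12 7 8 3 5)(1 11 2 6 4)|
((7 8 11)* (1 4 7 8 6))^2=(11)(1 7)(4 6)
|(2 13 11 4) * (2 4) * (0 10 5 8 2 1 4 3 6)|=11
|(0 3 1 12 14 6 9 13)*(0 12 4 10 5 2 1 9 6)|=30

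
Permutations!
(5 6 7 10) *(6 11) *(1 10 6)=(1 10 5 11)(6 7)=[0, 10, 2, 3, 4, 11, 7, 6, 8, 9, 5, 1]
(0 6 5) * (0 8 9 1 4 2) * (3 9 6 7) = [7, 4, 0, 9, 2, 8, 5, 3, 6, 1] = (0 7 3 9 1 4 2)(5 8 6)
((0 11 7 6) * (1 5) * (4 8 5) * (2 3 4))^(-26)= (0 7)(1 8 3)(2 5 4)(6 11)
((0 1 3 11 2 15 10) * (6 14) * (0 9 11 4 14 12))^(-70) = (15)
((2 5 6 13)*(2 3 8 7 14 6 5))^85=((3 8 7 14 6 13))^85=(3 8 7 14 6 13)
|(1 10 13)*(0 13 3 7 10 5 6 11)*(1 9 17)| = |(0 13 9 17 1 5 6 11)(3 7 10)| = 24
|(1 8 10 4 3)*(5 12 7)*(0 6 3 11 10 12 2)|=9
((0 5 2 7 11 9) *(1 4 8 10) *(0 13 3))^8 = ((0 5 2 7 11 9 13 3)(1 4 8 10))^8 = (13)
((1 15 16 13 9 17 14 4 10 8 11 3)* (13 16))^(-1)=(1 3 11 8 10 4 14 17 9 13 15)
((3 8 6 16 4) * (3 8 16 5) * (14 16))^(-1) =(3 5 6 8 4 16 14)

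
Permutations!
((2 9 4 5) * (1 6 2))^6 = (9)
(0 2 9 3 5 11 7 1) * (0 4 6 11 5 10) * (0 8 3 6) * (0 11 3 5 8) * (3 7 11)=(11)(0 2 9 6 7 1 4 3 10)(5 8)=[2, 4, 9, 10, 3, 8, 7, 1, 5, 6, 0, 11]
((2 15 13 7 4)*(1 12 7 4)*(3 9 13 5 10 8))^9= (15)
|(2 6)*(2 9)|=|(2 6 9)|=3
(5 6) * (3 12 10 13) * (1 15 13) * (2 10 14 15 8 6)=(1 8 6 5 2 10)(3 12 14 15 13)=[0, 8, 10, 12, 4, 2, 5, 7, 6, 9, 1, 11, 14, 3, 15, 13]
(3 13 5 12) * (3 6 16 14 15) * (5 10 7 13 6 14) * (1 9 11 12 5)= (1 9 11 12 14 15 3 6 16)(7 13 10)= [0, 9, 2, 6, 4, 5, 16, 13, 8, 11, 7, 12, 14, 10, 15, 3, 1]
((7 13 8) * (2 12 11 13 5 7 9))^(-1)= (2 9 8 13 11 12)(5 7)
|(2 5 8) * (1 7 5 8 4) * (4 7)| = |(1 4)(2 8)(5 7)| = 2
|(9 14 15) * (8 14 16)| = |(8 14 15 9 16)| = 5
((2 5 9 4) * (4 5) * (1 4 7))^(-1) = (1 7 2 4)(5 9)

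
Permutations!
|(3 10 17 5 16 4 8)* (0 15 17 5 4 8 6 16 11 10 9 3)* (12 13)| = 42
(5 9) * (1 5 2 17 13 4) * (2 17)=(1 5 9 17 13 4)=[0, 5, 2, 3, 1, 9, 6, 7, 8, 17, 10, 11, 12, 4, 14, 15, 16, 13]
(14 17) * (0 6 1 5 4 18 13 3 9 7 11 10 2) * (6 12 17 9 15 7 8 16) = [12, 5, 0, 15, 18, 4, 1, 11, 16, 8, 2, 10, 17, 3, 9, 7, 6, 14, 13] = (0 12 17 14 9 8 16 6 1 5 4 18 13 3 15 7 11 10 2)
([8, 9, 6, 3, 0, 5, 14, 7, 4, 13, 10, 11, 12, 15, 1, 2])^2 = (0 4 8)(1 13 2 14 9 15 6)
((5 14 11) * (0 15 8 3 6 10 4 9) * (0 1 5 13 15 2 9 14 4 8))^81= (0 2 9 1 5 4 14 11 13 15)(3 6 10 8)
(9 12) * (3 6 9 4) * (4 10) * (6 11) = (3 11 6 9 12 10 4) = [0, 1, 2, 11, 3, 5, 9, 7, 8, 12, 4, 6, 10]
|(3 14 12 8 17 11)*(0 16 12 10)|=9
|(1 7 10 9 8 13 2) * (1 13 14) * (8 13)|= 8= |(1 7 10 9 13 2 8 14)|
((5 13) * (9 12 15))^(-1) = ((5 13)(9 12 15))^(-1) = (5 13)(9 15 12)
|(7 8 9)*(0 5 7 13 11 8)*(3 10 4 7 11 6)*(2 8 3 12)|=42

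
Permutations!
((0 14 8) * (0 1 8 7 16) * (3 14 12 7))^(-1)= ((0 12 7 16)(1 8)(3 14))^(-1)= (0 16 7 12)(1 8)(3 14)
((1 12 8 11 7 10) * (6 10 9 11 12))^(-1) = ((1 6 10)(7 9 11)(8 12))^(-1) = (1 10 6)(7 11 9)(8 12)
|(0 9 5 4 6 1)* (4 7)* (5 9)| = |(9)(0 5 7 4 6 1)| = 6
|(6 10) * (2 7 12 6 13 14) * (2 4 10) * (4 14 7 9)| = |(14)(2 9 4 10 13 7 12 6)| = 8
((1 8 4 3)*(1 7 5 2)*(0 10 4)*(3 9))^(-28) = ((0 10 4 9 3 7 5 2 1 8))^(-28) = (0 4 3 5 1)(2 8 10 9 7)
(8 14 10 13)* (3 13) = (3 13 8 14 10) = [0, 1, 2, 13, 4, 5, 6, 7, 14, 9, 3, 11, 12, 8, 10]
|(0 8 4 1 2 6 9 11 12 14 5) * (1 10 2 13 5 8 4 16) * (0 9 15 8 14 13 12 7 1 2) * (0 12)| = 10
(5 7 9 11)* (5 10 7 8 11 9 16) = (5 8 11 10 7 16) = [0, 1, 2, 3, 4, 8, 6, 16, 11, 9, 7, 10, 12, 13, 14, 15, 5]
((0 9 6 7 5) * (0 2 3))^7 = (9) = ((0 9 6 7 5 2 3))^7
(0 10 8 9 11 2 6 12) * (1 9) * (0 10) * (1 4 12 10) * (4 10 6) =(1 9 11 2 4 12)(8 10) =[0, 9, 4, 3, 12, 5, 6, 7, 10, 11, 8, 2, 1]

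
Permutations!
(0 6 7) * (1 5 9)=[6, 5, 2, 3, 4, 9, 7, 0, 8, 1]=(0 6 7)(1 5 9)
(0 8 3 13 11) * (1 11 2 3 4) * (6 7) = (0 8 4 1 11)(2 3 13)(6 7) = [8, 11, 3, 13, 1, 5, 7, 6, 4, 9, 10, 0, 12, 2]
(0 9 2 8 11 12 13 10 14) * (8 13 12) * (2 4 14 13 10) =(0 9 4 14)(2 10 13)(8 11) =[9, 1, 10, 3, 14, 5, 6, 7, 11, 4, 13, 8, 12, 2, 0]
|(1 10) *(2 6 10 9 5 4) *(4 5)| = 6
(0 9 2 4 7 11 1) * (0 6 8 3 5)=(0 9 2 4 7 11 1 6 8 3 5)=[9, 6, 4, 5, 7, 0, 8, 11, 3, 2, 10, 1]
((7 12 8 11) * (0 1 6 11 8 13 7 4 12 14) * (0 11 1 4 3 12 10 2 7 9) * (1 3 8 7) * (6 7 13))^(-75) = (0 10 1 14 8 9 4 2 7 11 13)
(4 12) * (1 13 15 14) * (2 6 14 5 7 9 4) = (1 13 15 5 7 9 4 12 2 6 14) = [0, 13, 6, 3, 12, 7, 14, 9, 8, 4, 10, 11, 2, 15, 1, 5]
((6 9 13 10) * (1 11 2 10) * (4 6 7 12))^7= (1 6 7 11 9 12 2 13 4 10)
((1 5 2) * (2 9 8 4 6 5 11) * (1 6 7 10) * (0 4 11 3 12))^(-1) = ((0 4 7 10 1 3 12)(2 6 5 9 8 11))^(-1) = (0 12 3 1 10 7 4)(2 11 8 9 5 6)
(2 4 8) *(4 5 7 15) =(2 5 7 15 4 8) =[0, 1, 5, 3, 8, 7, 6, 15, 2, 9, 10, 11, 12, 13, 14, 4]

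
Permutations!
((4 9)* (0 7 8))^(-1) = ((0 7 8)(4 9))^(-1) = (0 8 7)(4 9)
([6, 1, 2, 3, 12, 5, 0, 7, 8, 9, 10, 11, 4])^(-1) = (0 6)(4 12)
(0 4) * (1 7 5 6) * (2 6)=[4, 7, 6, 3, 0, 2, 1, 5]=(0 4)(1 7 5 2 6)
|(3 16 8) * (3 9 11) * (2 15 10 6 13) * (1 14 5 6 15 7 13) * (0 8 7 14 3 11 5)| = 12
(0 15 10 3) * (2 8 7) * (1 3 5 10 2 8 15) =[1, 3, 15, 0, 4, 10, 6, 8, 7, 9, 5, 11, 12, 13, 14, 2] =(0 1 3)(2 15)(5 10)(7 8)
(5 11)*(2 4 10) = [0, 1, 4, 3, 10, 11, 6, 7, 8, 9, 2, 5] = (2 4 10)(5 11)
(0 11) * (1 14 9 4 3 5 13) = (0 11)(1 14 9 4 3 5 13) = [11, 14, 2, 5, 3, 13, 6, 7, 8, 4, 10, 0, 12, 1, 9]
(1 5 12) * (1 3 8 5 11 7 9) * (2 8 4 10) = (1 11 7 9)(2 8 5 12 3 4 10) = [0, 11, 8, 4, 10, 12, 6, 9, 5, 1, 2, 7, 3]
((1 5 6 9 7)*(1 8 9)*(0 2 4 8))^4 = (0 9 4)(1 5 6)(2 7 8)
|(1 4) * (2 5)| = 2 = |(1 4)(2 5)|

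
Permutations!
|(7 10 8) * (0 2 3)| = 3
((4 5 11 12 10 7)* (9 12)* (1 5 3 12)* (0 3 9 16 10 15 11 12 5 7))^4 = (0 15)(3 11)(5 16)(10 12)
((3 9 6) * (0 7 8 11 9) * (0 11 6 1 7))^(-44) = ((1 7 8 6 3 11 9))^(-44) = (1 11 6 7 9 3 8)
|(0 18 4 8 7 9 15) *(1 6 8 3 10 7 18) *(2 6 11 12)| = |(0 1 11 12 2 6 8 18 4 3 10 7 9 15)| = 14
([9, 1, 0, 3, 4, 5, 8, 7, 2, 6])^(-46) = [2, 1, 8, 3, 4, 5, 9, 7, 6, 0]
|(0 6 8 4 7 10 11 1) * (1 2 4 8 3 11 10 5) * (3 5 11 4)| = |(0 6 5 1)(2 3 4 7 11)| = 20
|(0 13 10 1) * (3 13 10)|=|(0 10 1)(3 13)|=6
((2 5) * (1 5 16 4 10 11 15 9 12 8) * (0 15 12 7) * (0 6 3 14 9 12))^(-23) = (0 11 10 4 16 2 5 1 8 12 15)(3 9 6 14 7)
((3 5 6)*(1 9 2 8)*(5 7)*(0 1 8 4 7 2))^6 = (9)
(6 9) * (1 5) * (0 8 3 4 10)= (0 8 3 4 10)(1 5)(6 9)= [8, 5, 2, 4, 10, 1, 9, 7, 3, 6, 0]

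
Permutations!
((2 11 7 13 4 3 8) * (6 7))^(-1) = (2 8 3 4 13 7 6 11)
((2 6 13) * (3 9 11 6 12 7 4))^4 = ((2 12 7 4 3 9 11 6 13))^4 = (2 3 13 4 6 7 11 12 9)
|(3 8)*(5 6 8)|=4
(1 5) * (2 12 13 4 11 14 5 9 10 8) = (1 9 10 8 2 12 13 4 11 14 5) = [0, 9, 12, 3, 11, 1, 6, 7, 2, 10, 8, 14, 13, 4, 5]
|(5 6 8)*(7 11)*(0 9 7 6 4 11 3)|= 20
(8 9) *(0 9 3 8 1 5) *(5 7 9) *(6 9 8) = (0 5)(1 7 8 3 6 9) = [5, 7, 2, 6, 4, 0, 9, 8, 3, 1]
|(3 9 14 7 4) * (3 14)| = |(3 9)(4 14 7)| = 6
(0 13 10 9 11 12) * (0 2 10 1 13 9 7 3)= [9, 13, 10, 0, 4, 5, 6, 3, 8, 11, 7, 12, 2, 1]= (0 9 11 12 2 10 7 3)(1 13)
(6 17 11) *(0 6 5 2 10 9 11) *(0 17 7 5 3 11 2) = (17)(0 6 7 5)(2 10 9)(3 11) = [6, 1, 10, 11, 4, 0, 7, 5, 8, 2, 9, 3, 12, 13, 14, 15, 16, 17]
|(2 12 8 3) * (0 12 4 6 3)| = |(0 12 8)(2 4 6 3)| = 12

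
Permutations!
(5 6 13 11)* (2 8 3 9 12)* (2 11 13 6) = (13)(2 8 3 9 12 11 5) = [0, 1, 8, 9, 4, 2, 6, 7, 3, 12, 10, 5, 11, 13]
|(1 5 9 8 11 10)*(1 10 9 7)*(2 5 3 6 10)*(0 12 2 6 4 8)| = |(0 12 2 5 7 1 3 4 8 11 9)(6 10)| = 22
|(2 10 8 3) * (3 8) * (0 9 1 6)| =|(0 9 1 6)(2 10 3)| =12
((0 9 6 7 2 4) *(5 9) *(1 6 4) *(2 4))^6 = ((0 5 9 2 1 6 7 4))^6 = (0 7 1 9)(2 5 4 6)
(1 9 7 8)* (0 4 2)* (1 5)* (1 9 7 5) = (0 4 2)(1 7 8)(5 9) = [4, 7, 0, 3, 2, 9, 6, 8, 1, 5]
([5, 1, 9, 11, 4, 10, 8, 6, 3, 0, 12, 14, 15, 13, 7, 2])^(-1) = (0 9 2 15 12 10 5)(3 8 6 7 14 11)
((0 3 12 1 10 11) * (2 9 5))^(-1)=(0 11 10 1 12 3)(2 5 9)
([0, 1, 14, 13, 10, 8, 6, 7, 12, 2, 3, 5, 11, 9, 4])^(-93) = (2 13 10 14 9 3 4)(5 11 12 8)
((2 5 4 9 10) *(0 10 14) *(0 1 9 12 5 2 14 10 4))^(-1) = ((0 4 12 5)(1 9 10 14))^(-1) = (0 5 12 4)(1 14 10 9)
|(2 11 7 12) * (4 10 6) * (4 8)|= 4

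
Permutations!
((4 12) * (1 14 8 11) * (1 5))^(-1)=(1 5 11 8 14)(4 12)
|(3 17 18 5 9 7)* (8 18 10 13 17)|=6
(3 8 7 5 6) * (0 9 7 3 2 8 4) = [9, 1, 8, 4, 0, 6, 2, 5, 3, 7] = (0 9 7 5 6 2 8 3 4)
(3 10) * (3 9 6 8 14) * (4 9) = (3 10 4 9 6 8 14) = [0, 1, 2, 10, 9, 5, 8, 7, 14, 6, 4, 11, 12, 13, 3]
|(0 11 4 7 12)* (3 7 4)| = 5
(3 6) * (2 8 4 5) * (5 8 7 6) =(2 7 6 3 5)(4 8) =[0, 1, 7, 5, 8, 2, 3, 6, 4]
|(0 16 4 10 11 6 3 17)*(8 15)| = 8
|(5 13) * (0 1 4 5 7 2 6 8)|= 9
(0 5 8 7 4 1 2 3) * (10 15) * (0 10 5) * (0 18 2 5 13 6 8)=(0 18 2 3 10 15 13 6 8 7 4 1 5)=[18, 5, 3, 10, 1, 0, 8, 4, 7, 9, 15, 11, 12, 6, 14, 13, 16, 17, 2]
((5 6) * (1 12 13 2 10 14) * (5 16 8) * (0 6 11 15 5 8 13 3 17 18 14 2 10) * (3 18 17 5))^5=((0 6 16 13 10 2)(1 12 18 14)(3 5 11 15))^5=(0 2 10 13 16 6)(1 12 18 14)(3 5 11 15)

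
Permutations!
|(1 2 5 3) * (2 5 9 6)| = |(1 5 3)(2 9 6)| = 3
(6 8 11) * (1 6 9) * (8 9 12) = [0, 6, 2, 3, 4, 5, 9, 7, 11, 1, 10, 12, 8] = (1 6 9)(8 11 12)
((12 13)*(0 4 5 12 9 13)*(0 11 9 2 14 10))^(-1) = ((0 4 5 12 11 9 13 2 14 10))^(-1) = (0 10 14 2 13 9 11 12 5 4)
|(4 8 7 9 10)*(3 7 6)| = |(3 7 9 10 4 8 6)| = 7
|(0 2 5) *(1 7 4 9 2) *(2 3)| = 8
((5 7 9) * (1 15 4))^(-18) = (15)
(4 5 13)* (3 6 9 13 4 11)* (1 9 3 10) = (1 9 13 11 10)(3 6)(4 5) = [0, 9, 2, 6, 5, 4, 3, 7, 8, 13, 1, 10, 12, 11]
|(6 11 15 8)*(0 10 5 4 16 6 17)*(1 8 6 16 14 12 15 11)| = 11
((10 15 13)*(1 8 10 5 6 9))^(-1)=((1 8 10 15 13 5 6 9))^(-1)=(1 9 6 5 13 15 10 8)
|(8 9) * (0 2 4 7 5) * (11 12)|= 10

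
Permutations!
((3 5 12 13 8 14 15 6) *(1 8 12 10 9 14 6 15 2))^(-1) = ((15)(1 8 6 3 5 10 9 14 2)(12 13))^(-1) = (15)(1 2 14 9 10 5 3 6 8)(12 13)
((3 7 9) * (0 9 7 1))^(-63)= ((0 9 3 1))^(-63)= (0 9 3 1)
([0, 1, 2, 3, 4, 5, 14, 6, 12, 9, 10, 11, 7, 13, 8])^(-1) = (6 7 12 8 14)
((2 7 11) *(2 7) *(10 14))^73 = ((7 11)(10 14))^73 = (7 11)(10 14)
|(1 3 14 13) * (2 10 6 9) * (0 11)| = |(0 11)(1 3 14 13)(2 10 6 9)| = 4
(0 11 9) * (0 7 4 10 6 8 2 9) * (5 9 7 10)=(0 11)(2 7 4 5 9 10 6 8)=[11, 1, 7, 3, 5, 9, 8, 4, 2, 10, 6, 0]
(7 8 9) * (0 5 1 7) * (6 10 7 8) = [5, 8, 2, 3, 4, 1, 10, 6, 9, 0, 7] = (0 5 1 8 9)(6 10 7)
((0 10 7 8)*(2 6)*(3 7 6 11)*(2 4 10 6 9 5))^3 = (0 10 2 7 6 9 11 8 4 5 3)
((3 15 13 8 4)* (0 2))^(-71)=(0 2)(3 4 8 13 15)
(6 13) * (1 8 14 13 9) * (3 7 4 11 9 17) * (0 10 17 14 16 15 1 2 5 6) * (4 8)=(0 10 17 3 7 8 16 15 1 4 11 9 2 5 6 14 13)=[10, 4, 5, 7, 11, 6, 14, 8, 16, 2, 17, 9, 12, 0, 13, 1, 15, 3]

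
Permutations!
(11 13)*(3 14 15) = [0, 1, 2, 14, 4, 5, 6, 7, 8, 9, 10, 13, 12, 11, 15, 3] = (3 14 15)(11 13)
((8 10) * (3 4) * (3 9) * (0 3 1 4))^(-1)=(0 3)(1 9 4)(8 10)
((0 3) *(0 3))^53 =((3))^53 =(3)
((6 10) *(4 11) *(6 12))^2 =(6 12 10)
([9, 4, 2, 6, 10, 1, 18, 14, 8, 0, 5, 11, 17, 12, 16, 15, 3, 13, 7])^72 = [0, 1, 2, 3, 4, 5, 6, 7, 8, 9, 10, 11, 12, 13, 14, 15, 16, 17, 18]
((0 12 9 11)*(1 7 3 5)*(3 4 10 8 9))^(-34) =(0 11 9 8 10 4 7 1 5 3 12)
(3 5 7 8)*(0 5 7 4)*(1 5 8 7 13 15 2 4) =[8, 5, 4, 13, 0, 1, 6, 7, 3, 9, 10, 11, 12, 15, 14, 2] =(0 8 3 13 15 2 4)(1 5)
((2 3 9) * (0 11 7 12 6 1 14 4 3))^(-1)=(0 2 9 3 4 14 1 6 12 7 11)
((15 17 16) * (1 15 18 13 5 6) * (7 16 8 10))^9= (1 5 18 7 8 15 6 13 16 10 17)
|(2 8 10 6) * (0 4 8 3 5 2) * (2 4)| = 8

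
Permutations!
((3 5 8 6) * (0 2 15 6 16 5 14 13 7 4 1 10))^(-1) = ((0 2 15 6 3 14 13 7 4 1 10)(5 8 16))^(-1) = (0 10 1 4 7 13 14 3 6 15 2)(5 16 8)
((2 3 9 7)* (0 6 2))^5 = ((0 6 2 3 9 7))^5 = (0 7 9 3 2 6)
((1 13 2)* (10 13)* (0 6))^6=(1 13)(2 10)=((0 6)(1 10 13 2))^6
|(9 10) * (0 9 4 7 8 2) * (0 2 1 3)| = 8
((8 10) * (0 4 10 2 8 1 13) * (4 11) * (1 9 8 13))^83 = (0 10 2 11 9 13 4 8)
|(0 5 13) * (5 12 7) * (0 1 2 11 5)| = 15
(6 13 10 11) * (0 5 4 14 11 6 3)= (0 5 4 14 11 3)(6 13 10)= [5, 1, 2, 0, 14, 4, 13, 7, 8, 9, 6, 3, 12, 10, 11]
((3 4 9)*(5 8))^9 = (9)(5 8)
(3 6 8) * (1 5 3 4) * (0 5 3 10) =[5, 3, 2, 6, 1, 10, 8, 7, 4, 9, 0] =(0 5 10)(1 3 6 8 4)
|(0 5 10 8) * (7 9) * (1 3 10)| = |(0 5 1 3 10 8)(7 9)| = 6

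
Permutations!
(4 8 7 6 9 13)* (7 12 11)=(4 8 12 11 7 6 9 13)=[0, 1, 2, 3, 8, 5, 9, 6, 12, 13, 10, 7, 11, 4]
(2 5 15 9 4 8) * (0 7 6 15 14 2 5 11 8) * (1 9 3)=(0 7 6 15 3 1 9 4)(2 11 8 5 14)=[7, 9, 11, 1, 0, 14, 15, 6, 5, 4, 10, 8, 12, 13, 2, 3]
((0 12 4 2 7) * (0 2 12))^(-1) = (2 7)(4 12)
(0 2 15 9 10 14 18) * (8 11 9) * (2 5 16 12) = (0 5 16 12 2 15 8 11 9 10 14 18) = [5, 1, 15, 3, 4, 16, 6, 7, 11, 10, 14, 9, 2, 13, 18, 8, 12, 17, 0]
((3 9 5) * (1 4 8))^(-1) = (1 8 4)(3 5 9)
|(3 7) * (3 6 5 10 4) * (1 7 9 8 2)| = 10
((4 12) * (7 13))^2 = (13)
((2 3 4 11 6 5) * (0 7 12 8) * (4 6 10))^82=(0 12)(2 6)(3 5)(4 11 10)(7 8)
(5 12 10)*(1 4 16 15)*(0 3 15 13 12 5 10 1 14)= (0 3 15 14)(1 4 16 13 12)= [3, 4, 2, 15, 16, 5, 6, 7, 8, 9, 10, 11, 1, 12, 0, 14, 13]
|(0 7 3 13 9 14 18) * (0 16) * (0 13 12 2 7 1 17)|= |(0 1 17)(2 7 3 12)(9 14 18 16 13)|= 60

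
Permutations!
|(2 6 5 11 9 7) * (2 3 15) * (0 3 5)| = 20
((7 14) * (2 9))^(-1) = ((2 9)(7 14))^(-1) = (2 9)(7 14)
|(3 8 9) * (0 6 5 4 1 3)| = |(0 6 5 4 1 3 8 9)| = 8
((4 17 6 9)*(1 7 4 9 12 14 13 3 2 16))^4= ((1 7 4 17 6 12 14 13 3 2 16))^4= (1 6 3 7 12 2 4 14 16 17 13)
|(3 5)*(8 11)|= 2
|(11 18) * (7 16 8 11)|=5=|(7 16 8 11 18)|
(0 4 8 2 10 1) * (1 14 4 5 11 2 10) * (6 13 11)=(0 5 6 13 11 2 1)(4 8 10 14)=[5, 0, 1, 3, 8, 6, 13, 7, 10, 9, 14, 2, 12, 11, 4]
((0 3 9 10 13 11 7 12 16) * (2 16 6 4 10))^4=(0 16 2 9 3)(4 7 10 12 13 6 11)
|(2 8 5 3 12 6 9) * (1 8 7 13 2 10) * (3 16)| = 9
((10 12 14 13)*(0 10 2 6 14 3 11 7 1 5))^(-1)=(0 5 1 7 11 3 12 10)(2 13 14 6)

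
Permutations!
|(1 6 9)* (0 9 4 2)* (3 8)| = |(0 9 1 6 4 2)(3 8)| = 6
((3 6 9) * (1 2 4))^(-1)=(1 4 2)(3 9 6)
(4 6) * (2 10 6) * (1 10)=(1 10 6 4 2)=[0, 10, 1, 3, 2, 5, 4, 7, 8, 9, 6]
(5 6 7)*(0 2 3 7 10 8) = (0 2 3 7 5 6 10 8) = [2, 1, 3, 7, 4, 6, 10, 5, 0, 9, 8]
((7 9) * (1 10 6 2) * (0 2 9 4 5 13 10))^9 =((0 2 1)(4 5 13 10 6 9 7))^9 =(4 13 6 7 5 10 9)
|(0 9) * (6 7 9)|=4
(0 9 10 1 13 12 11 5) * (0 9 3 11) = [3, 13, 2, 11, 4, 9, 6, 7, 8, 10, 1, 5, 0, 12] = (0 3 11 5 9 10 1 13 12)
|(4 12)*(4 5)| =3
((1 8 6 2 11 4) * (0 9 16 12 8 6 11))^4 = ((0 9 16 12 8 11 4 1 6 2))^4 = (0 8 6 16 4)(1 9 11 2 12)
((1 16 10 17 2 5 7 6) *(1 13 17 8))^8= (2 7 13)(5 6 17)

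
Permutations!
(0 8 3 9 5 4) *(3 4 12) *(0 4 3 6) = (0 8 3 9 5 12 6) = [8, 1, 2, 9, 4, 12, 0, 7, 3, 5, 10, 11, 6]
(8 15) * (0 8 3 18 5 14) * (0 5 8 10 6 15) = (0 10 6 15 3 18 8)(5 14) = [10, 1, 2, 18, 4, 14, 15, 7, 0, 9, 6, 11, 12, 13, 5, 3, 16, 17, 8]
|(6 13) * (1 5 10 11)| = 4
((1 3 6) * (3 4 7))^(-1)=((1 4 7 3 6))^(-1)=(1 6 3 7 4)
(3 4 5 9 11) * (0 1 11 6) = (0 1 11 3 4 5 9 6) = [1, 11, 2, 4, 5, 9, 0, 7, 8, 6, 10, 3]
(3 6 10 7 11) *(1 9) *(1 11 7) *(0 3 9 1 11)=(0 3 6 10 11 9)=[3, 1, 2, 6, 4, 5, 10, 7, 8, 0, 11, 9]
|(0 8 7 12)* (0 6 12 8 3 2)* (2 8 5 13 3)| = 10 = |(0 2)(3 8 7 5 13)(6 12)|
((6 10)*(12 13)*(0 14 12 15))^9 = (0 15 13 12 14)(6 10)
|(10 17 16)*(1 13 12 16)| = 6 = |(1 13 12 16 10 17)|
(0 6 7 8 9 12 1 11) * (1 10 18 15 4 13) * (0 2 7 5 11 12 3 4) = (0 6 5 11 2 7 8 9 3 4 13 1 12 10 18 15) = [6, 12, 7, 4, 13, 11, 5, 8, 9, 3, 18, 2, 10, 1, 14, 0, 16, 17, 15]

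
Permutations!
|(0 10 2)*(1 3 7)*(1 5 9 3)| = |(0 10 2)(3 7 5 9)| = 12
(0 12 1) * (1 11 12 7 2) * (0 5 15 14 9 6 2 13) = (0 7 13)(1 5 15 14 9 6 2)(11 12) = [7, 5, 1, 3, 4, 15, 2, 13, 8, 6, 10, 12, 11, 0, 9, 14]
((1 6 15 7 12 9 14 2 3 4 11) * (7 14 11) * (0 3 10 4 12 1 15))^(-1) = (0 6 1 7 4 10 2 14 15 11 9 12 3)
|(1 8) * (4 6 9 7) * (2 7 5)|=6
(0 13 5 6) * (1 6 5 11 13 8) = [8, 6, 2, 3, 4, 5, 0, 7, 1, 9, 10, 13, 12, 11] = (0 8 1 6)(11 13)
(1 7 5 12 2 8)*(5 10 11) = [0, 7, 8, 3, 4, 12, 6, 10, 1, 9, 11, 5, 2] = (1 7 10 11 5 12 2 8)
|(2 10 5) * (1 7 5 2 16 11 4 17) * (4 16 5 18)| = |(1 7 18 4 17)(2 10)(11 16)| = 10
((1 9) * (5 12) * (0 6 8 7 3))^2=(12)(0 8 3 6 7)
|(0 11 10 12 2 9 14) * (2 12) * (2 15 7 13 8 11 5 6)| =6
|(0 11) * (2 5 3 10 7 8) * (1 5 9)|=|(0 11)(1 5 3 10 7 8 2 9)|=8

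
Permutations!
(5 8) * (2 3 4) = [0, 1, 3, 4, 2, 8, 6, 7, 5] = (2 3 4)(5 8)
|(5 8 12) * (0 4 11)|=3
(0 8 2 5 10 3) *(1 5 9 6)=[8, 5, 9, 0, 4, 10, 1, 7, 2, 6, 3]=(0 8 2 9 6 1 5 10 3)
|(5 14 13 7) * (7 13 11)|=|(5 14 11 7)|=4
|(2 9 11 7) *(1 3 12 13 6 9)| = |(1 3 12 13 6 9 11 7 2)| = 9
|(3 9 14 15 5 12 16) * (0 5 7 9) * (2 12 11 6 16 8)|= 12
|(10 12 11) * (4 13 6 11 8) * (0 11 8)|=4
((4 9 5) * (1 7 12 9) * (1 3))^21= (12)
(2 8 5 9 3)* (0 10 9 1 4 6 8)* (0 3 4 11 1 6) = [10, 11, 3, 2, 0, 6, 8, 7, 5, 4, 9, 1] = (0 10 9 4)(1 11)(2 3)(5 6 8)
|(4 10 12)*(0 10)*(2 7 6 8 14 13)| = |(0 10 12 4)(2 7 6 8 14 13)| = 12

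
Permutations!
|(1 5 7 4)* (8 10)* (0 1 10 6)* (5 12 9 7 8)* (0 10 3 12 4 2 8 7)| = |(0 1 4 3 12 9)(2 8 6 10 5 7)| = 6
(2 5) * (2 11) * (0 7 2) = (0 7 2 5 11) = [7, 1, 5, 3, 4, 11, 6, 2, 8, 9, 10, 0]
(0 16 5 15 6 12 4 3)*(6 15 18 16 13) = (0 13 6 12 4 3)(5 18 16) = [13, 1, 2, 0, 3, 18, 12, 7, 8, 9, 10, 11, 4, 6, 14, 15, 5, 17, 16]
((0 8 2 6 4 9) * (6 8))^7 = (0 9 4 6)(2 8)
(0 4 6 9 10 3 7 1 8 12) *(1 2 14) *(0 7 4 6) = (0 6 9 10 3 4)(1 8 12 7 2 14) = [6, 8, 14, 4, 0, 5, 9, 2, 12, 10, 3, 11, 7, 13, 1]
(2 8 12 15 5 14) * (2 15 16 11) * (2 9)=(2 8 12 16 11 9)(5 14 15)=[0, 1, 8, 3, 4, 14, 6, 7, 12, 2, 10, 9, 16, 13, 15, 5, 11]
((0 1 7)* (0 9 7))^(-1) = ((0 1)(7 9))^(-1) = (0 1)(7 9)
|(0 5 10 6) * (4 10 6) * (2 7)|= 6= |(0 5 6)(2 7)(4 10)|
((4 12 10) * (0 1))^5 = ((0 1)(4 12 10))^5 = (0 1)(4 10 12)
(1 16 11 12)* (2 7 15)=(1 16 11 12)(2 7 15)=[0, 16, 7, 3, 4, 5, 6, 15, 8, 9, 10, 12, 1, 13, 14, 2, 11]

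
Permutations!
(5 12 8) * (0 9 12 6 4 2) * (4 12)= (0 9 4 2)(5 6 12 8)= [9, 1, 0, 3, 2, 6, 12, 7, 5, 4, 10, 11, 8]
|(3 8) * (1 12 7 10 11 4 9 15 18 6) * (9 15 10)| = |(1 12 7 9 10 11 4 15 18 6)(3 8)| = 10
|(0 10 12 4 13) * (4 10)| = 6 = |(0 4 13)(10 12)|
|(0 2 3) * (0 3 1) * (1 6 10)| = 5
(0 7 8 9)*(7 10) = (0 10 7 8 9) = [10, 1, 2, 3, 4, 5, 6, 8, 9, 0, 7]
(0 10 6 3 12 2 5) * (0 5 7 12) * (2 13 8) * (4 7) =(0 10 6 3)(2 4 7 12 13 8) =[10, 1, 4, 0, 7, 5, 3, 12, 2, 9, 6, 11, 13, 8]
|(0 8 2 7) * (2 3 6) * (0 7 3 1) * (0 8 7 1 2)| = 7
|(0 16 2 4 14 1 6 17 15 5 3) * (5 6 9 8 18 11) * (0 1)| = 105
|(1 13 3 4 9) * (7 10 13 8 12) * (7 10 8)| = |(1 7 8 12 10 13 3 4 9)| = 9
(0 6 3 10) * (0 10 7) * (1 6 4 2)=(10)(0 4 2 1 6 3 7)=[4, 6, 1, 7, 2, 5, 3, 0, 8, 9, 10]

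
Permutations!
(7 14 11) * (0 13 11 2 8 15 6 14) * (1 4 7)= (0 13 11 1 4 7)(2 8 15 6 14)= [13, 4, 8, 3, 7, 5, 14, 0, 15, 9, 10, 1, 12, 11, 2, 6]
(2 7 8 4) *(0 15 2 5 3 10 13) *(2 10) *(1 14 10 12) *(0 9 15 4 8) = [4, 14, 7, 2, 5, 3, 6, 0, 8, 15, 13, 11, 1, 9, 10, 12] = (0 4 5 3 2 7)(1 14 10 13 9 15 12)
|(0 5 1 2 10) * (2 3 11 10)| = |(0 5 1 3 11 10)| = 6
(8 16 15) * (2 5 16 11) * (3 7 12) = [0, 1, 5, 7, 4, 16, 6, 12, 11, 9, 10, 2, 3, 13, 14, 8, 15] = (2 5 16 15 8 11)(3 7 12)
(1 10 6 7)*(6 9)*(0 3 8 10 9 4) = [3, 9, 2, 8, 0, 5, 7, 1, 10, 6, 4] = (0 3 8 10 4)(1 9 6 7)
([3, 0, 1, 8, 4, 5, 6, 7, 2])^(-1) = [1, 2, 8, 0, 4, 5, 6, 7, 3]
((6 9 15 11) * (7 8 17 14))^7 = (6 11 15 9)(7 14 17 8)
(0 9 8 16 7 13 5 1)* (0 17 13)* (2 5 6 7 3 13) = [9, 17, 5, 13, 4, 1, 7, 0, 16, 8, 10, 11, 12, 6, 14, 15, 3, 2] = (0 9 8 16 3 13 6 7)(1 17 2 5)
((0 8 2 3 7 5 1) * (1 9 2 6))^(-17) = (0 1 6 8)(2 5 3 9 7)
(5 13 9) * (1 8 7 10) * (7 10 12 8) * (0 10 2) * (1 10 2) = (0 2)(1 7 12 8)(5 13 9) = [2, 7, 0, 3, 4, 13, 6, 12, 1, 5, 10, 11, 8, 9]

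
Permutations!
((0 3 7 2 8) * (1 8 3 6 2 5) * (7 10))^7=(0 1 7 3 6 8 5 10 2)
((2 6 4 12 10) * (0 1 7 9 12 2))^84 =(12)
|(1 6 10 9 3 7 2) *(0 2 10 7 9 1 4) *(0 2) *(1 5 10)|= 6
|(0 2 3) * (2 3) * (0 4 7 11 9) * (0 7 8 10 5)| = 6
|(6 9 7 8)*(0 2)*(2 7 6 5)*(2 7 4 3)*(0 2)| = |(0 4 3)(5 7 8)(6 9)| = 6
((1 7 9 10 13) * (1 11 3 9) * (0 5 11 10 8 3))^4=((0 5 11)(1 7)(3 9 8)(10 13))^4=(13)(0 5 11)(3 9 8)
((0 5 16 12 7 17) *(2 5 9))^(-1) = (0 17 7 12 16 5 2 9)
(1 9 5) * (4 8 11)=[0, 9, 2, 3, 8, 1, 6, 7, 11, 5, 10, 4]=(1 9 5)(4 8 11)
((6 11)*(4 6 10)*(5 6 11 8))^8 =(4 10 11)(5 8 6) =((4 11 10)(5 6 8))^8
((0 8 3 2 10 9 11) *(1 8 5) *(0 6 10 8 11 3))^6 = (0 9 1 2 6)(3 11 8 10 5)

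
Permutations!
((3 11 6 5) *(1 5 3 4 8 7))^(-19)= (1 5 4 8 7)(3 6 11)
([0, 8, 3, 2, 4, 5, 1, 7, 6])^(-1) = [0, 6, 3, 2, 4, 5, 8, 7, 1]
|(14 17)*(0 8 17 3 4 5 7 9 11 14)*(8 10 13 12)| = |(0 10 13 12 8 17)(3 4 5 7 9 11 14)| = 42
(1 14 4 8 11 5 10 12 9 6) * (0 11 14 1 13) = (0 11 5 10 12 9 6 13)(4 8 14) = [11, 1, 2, 3, 8, 10, 13, 7, 14, 6, 12, 5, 9, 0, 4]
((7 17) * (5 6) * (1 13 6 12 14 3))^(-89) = ((1 13 6 5 12 14 3)(7 17))^(-89) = (1 6 12 3 13 5 14)(7 17)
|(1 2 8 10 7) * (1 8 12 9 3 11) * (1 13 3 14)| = |(1 2 12 9 14)(3 11 13)(7 8 10)| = 15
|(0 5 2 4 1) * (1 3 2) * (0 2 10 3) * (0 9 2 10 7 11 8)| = 24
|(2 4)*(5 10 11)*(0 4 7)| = |(0 4 2 7)(5 10 11)| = 12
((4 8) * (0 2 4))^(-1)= ((0 2 4 8))^(-1)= (0 8 4 2)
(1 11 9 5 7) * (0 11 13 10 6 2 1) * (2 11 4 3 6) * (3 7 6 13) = (0 4 7)(1 3 13 10 2)(5 6 11 9) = [4, 3, 1, 13, 7, 6, 11, 0, 8, 5, 2, 9, 12, 10]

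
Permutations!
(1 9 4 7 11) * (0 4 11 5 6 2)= (0 4 7 5 6 2)(1 9 11)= [4, 9, 0, 3, 7, 6, 2, 5, 8, 11, 10, 1]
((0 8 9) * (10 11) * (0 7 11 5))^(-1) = ((0 8 9 7 11 10 5))^(-1) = (0 5 10 11 7 9 8)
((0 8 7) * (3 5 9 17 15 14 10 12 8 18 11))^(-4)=((0 18 11 3 5 9 17 15 14 10 12 8 7))^(-4)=(0 10 9 18 12 17 11 8 15 3 7 14 5)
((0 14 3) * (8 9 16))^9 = ((0 14 3)(8 9 16))^9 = (16)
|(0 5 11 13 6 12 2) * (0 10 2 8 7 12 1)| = |(0 5 11 13 6 1)(2 10)(7 12 8)| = 6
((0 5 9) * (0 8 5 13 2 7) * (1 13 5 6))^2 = (0 9 6 13 7 5 8 1 2)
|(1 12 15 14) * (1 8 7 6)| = 7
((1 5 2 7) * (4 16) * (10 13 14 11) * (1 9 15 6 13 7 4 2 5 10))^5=((1 10 7 9 15 6 13 14 11)(2 4 16))^5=(1 6 10 13 7 14 9 11 15)(2 16 4)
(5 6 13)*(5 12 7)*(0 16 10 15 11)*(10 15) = (0 16 15 11)(5 6 13 12 7) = [16, 1, 2, 3, 4, 6, 13, 5, 8, 9, 10, 0, 7, 12, 14, 11, 15]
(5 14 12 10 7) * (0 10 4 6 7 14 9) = (0 10 14 12 4 6 7 5 9) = [10, 1, 2, 3, 6, 9, 7, 5, 8, 0, 14, 11, 4, 13, 12]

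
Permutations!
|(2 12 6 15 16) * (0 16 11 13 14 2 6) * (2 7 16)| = 21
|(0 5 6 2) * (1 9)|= 4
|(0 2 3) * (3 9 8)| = 5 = |(0 2 9 8 3)|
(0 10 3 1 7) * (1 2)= (0 10 3 2 1 7)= [10, 7, 1, 2, 4, 5, 6, 0, 8, 9, 3]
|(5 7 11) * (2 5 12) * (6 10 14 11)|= 8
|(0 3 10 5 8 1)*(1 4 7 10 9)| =20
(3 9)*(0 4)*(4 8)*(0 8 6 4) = (0 6 4 8)(3 9) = [6, 1, 2, 9, 8, 5, 4, 7, 0, 3]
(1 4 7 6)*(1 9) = (1 4 7 6 9) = [0, 4, 2, 3, 7, 5, 9, 6, 8, 1]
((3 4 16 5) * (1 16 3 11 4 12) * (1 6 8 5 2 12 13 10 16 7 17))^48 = (17)(2 5 13 12 11 10 6 4 16 8 3)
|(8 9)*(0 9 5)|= 4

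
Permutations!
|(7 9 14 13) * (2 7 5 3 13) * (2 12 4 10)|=21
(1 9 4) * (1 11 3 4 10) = (1 9 10)(3 4 11) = [0, 9, 2, 4, 11, 5, 6, 7, 8, 10, 1, 3]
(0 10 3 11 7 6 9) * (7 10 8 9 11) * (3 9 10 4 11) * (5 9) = (0 8 10 5 9)(3 7 6)(4 11) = [8, 1, 2, 7, 11, 9, 3, 6, 10, 0, 5, 4]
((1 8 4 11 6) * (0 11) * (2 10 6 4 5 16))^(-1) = (0 4 11)(1 6 10 2 16 5 8)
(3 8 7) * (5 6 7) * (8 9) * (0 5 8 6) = (0 5)(3 9 6 7) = [5, 1, 2, 9, 4, 0, 7, 3, 8, 6]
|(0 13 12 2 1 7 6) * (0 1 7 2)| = 12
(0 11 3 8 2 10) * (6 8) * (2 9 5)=(0 11 3 6 8 9 5 2 10)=[11, 1, 10, 6, 4, 2, 8, 7, 9, 5, 0, 3]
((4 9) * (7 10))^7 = ((4 9)(7 10))^7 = (4 9)(7 10)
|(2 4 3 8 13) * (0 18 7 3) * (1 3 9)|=10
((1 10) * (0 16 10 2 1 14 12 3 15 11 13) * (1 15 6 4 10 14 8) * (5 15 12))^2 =(0 14 15 13 16 5 11)(1 12 6 10)(2 3 4 8)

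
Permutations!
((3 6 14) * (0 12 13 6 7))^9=(0 13 14 7 12 6 3)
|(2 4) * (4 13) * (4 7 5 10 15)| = |(2 13 7 5 10 15 4)| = 7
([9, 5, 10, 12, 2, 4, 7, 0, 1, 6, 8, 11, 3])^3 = [7, 2, 1, 12, 8, 10, 9, 6, 4, 0, 5, 11, 3]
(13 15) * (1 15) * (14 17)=(1 15 13)(14 17)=[0, 15, 2, 3, 4, 5, 6, 7, 8, 9, 10, 11, 12, 1, 17, 13, 16, 14]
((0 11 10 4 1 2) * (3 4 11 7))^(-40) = ((0 7 3 4 1 2)(10 11))^(-40) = (11)(0 3 1)(2 7 4)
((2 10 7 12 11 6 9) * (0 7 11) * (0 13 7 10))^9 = ((0 10 11 6 9 2)(7 12 13))^9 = (13)(0 6)(2 11)(9 10)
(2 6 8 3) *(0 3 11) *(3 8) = (0 8 11)(2 6 3) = [8, 1, 6, 2, 4, 5, 3, 7, 11, 9, 10, 0]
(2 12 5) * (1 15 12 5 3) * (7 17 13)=(1 15 12 3)(2 5)(7 17 13)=[0, 15, 5, 1, 4, 2, 6, 17, 8, 9, 10, 11, 3, 7, 14, 12, 16, 13]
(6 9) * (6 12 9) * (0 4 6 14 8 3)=(0 4 6 14 8 3)(9 12)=[4, 1, 2, 0, 6, 5, 14, 7, 3, 12, 10, 11, 9, 13, 8]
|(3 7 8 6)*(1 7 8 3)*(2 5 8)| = |(1 7 3 2 5 8 6)| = 7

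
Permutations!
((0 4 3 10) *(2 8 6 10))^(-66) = ((0 4 3 2 8 6 10))^(-66) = (0 8 4 6 3 10 2)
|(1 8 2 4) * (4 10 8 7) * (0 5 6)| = |(0 5 6)(1 7 4)(2 10 8)| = 3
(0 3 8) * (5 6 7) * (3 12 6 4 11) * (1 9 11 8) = (0 12 6 7 5 4 8)(1 9 11 3) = [12, 9, 2, 1, 8, 4, 7, 5, 0, 11, 10, 3, 6]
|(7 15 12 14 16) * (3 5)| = |(3 5)(7 15 12 14 16)| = 10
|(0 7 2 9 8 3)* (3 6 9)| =|(0 7 2 3)(6 9 8)| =12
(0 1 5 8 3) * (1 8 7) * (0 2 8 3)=(0 3 2 8)(1 5 7)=[3, 5, 8, 2, 4, 7, 6, 1, 0]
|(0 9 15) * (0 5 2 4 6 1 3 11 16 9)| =|(1 3 11 16 9 15 5 2 4 6)| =10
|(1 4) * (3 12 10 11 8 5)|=|(1 4)(3 12 10 11 8 5)|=6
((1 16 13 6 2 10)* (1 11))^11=(1 2 16 10 13 11 6)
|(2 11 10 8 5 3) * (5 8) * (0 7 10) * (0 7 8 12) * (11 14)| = |(0 8 12)(2 14 11 7 10 5 3)| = 21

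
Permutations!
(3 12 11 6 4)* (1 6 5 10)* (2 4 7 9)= (1 6 7 9 2 4 3 12 11 5 10)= [0, 6, 4, 12, 3, 10, 7, 9, 8, 2, 1, 5, 11]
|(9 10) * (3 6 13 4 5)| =|(3 6 13 4 5)(9 10)| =10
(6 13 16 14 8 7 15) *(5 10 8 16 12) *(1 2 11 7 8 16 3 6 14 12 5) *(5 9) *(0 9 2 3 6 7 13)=[9, 3, 11, 7, 4, 10, 0, 15, 8, 5, 16, 13, 1, 2, 6, 14, 12]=(0 9 5 10 16 12 1 3 7 15 14 6)(2 11 13)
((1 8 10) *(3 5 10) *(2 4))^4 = ((1 8 3 5 10)(2 4))^4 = (1 10 5 3 8)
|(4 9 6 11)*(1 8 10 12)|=|(1 8 10 12)(4 9 6 11)|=4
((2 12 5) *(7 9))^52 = ((2 12 5)(7 9))^52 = (2 12 5)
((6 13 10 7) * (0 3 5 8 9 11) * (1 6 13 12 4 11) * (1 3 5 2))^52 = (0 12 2 8 11 6 3 5 4 1 9)(7 13 10)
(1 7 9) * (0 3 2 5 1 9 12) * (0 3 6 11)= [6, 7, 5, 2, 4, 1, 11, 12, 8, 9, 10, 0, 3]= (0 6 11)(1 7 12 3 2 5)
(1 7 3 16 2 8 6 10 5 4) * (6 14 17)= [0, 7, 8, 16, 1, 4, 10, 3, 14, 9, 5, 11, 12, 13, 17, 15, 2, 6]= (1 7 3 16 2 8 14 17 6 10 5 4)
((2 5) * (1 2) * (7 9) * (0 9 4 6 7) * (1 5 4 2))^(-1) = (0 9)(2 7 6 4)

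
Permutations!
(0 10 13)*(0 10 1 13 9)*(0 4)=(0 1 13 10 9 4)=[1, 13, 2, 3, 0, 5, 6, 7, 8, 4, 9, 11, 12, 10]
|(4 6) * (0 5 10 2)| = 4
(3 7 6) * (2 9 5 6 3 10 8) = (2 9 5 6 10 8)(3 7) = [0, 1, 9, 7, 4, 6, 10, 3, 2, 5, 8]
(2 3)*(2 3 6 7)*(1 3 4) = [0, 3, 6, 4, 1, 5, 7, 2] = (1 3 4)(2 6 7)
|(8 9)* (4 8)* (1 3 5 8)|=6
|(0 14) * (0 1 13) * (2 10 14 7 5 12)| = |(0 7 5 12 2 10 14 1 13)| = 9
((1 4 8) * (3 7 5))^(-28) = ((1 4 8)(3 7 5))^(-28) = (1 8 4)(3 5 7)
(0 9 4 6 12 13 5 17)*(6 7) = [9, 1, 2, 3, 7, 17, 12, 6, 8, 4, 10, 11, 13, 5, 14, 15, 16, 0] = (0 9 4 7 6 12 13 5 17)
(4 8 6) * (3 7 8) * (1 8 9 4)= (1 8 6)(3 7 9 4)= [0, 8, 2, 7, 3, 5, 1, 9, 6, 4]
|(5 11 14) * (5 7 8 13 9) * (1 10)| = 14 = |(1 10)(5 11 14 7 8 13 9)|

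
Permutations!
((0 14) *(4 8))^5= (0 14)(4 8)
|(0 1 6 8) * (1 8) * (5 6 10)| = 4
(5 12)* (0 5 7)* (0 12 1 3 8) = (0 5 1 3 8)(7 12) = [5, 3, 2, 8, 4, 1, 6, 12, 0, 9, 10, 11, 7]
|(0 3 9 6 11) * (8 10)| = 10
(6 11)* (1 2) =(1 2)(6 11) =[0, 2, 1, 3, 4, 5, 11, 7, 8, 9, 10, 6]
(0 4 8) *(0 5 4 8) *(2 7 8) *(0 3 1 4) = (0 2 7 8 5)(1 4 3) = [2, 4, 7, 1, 3, 0, 6, 8, 5]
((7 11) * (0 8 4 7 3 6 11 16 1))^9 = ((0 8 4 7 16 1)(3 6 11))^9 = (0 7)(1 4)(8 16)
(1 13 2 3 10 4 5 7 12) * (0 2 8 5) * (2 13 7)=(0 13 8 5 2 3 10 4)(1 7 12)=[13, 7, 3, 10, 0, 2, 6, 12, 5, 9, 4, 11, 1, 8]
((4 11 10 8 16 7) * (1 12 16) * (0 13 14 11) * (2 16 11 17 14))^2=(17)(0 2 7)(1 11 8 12 10)(4 13 16)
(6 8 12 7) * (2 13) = (2 13)(6 8 12 7) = [0, 1, 13, 3, 4, 5, 8, 6, 12, 9, 10, 11, 7, 2]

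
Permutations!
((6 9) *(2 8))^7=(2 8)(6 9)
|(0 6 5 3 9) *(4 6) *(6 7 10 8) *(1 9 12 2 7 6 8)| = |(0 4 6 5 3 12 2 7 10 1 9)| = 11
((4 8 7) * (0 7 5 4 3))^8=(0 3 7)(4 5 8)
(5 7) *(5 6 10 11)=(5 7 6 10 11)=[0, 1, 2, 3, 4, 7, 10, 6, 8, 9, 11, 5]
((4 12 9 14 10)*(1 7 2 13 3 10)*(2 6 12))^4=(1 9 6)(2 4 10 3 13)(7 14 12)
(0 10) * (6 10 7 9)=(0 7 9 6 10)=[7, 1, 2, 3, 4, 5, 10, 9, 8, 6, 0]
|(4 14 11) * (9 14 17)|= 5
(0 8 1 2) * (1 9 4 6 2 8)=(0 1 8 9 4 6 2)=[1, 8, 0, 3, 6, 5, 2, 7, 9, 4]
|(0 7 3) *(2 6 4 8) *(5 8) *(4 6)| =|(0 7 3)(2 4 5 8)| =12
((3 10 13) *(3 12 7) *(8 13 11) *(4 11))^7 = (3 7 12 13 8 11 4 10)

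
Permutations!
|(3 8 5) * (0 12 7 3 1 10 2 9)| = 10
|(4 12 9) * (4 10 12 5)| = 6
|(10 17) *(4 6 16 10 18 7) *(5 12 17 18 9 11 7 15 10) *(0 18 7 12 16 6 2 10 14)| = |(0 18 15 14)(2 10 7 4)(5 16)(9 11 12 17)| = 4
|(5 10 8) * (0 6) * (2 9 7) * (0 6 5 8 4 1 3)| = 6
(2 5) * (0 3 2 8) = (0 3 2 5 8) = [3, 1, 5, 2, 4, 8, 6, 7, 0]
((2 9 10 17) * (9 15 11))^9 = ((2 15 11 9 10 17))^9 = (2 9)(10 15)(11 17)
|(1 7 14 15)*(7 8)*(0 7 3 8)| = 10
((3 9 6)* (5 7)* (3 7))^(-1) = (3 5 7 6 9)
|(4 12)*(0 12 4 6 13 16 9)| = 6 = |(0 12 6 13 16 9)|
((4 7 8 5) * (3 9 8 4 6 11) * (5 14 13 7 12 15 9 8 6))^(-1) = ((3 8 14 13 7 4 12 15 9 6 11))^(-1) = (3 11 6 9 15 12 4 7 13 14 8)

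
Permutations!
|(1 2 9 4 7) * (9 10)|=6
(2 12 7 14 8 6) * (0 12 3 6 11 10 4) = (0 12 7 14 8 11 10 4)(2 3 6) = [12, 1, 3, 6, 0, 5, 2, 14, 11, 9, 4, 10, 7, 13, 8]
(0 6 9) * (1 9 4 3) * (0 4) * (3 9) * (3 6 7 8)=(0 7 8 3 1 6)(4 9)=[7, 6, 2, 1, 9, 5, 0, 8, 3, 4]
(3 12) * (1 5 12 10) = (1 5 12 3 10) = [0, 5, 2, 10, 4, 12, 6, 7, 8, 9, 1, 11, 3]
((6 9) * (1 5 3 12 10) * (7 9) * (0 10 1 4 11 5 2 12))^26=(0 4 5)(1 12 2)(3 10 11)(6 9 7)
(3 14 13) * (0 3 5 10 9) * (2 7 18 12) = [3, 1, 7, 14, 4, 10, 6, 18, 8, 0, 9, 11, 2, 5, 13, 15, 16, 17, 12] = (0 3 14 13 5 10 9)(2 7 18 12)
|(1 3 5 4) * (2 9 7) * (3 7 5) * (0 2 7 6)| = 7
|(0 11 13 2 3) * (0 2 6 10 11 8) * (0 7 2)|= 20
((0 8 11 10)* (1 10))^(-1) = (0 10 1 11 8)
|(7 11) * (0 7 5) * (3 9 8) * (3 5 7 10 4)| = |(0 10 4 3 9 8 5)(7 11)| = 14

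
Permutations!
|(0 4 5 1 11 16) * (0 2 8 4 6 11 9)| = |(0 6 11 16 2 8 4 5 1 9)| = 10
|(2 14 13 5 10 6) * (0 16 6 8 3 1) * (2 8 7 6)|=|(0 16 2 14 13 5 10 7 6 8 3 1)|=12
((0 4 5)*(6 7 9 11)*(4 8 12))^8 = (0 4 8 5 12)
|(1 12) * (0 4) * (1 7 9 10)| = 10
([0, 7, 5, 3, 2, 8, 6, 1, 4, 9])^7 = (9)(1 7)(2 4 8 5)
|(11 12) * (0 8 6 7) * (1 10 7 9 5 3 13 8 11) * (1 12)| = 30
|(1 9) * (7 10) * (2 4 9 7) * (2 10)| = |(10)(1 7 2 4 9)| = 5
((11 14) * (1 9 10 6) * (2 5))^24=(14)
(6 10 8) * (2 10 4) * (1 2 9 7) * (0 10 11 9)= [10, 2, 11, 3, 0, 5, 4, 1, 6, 7, 8, 9]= (0 10 8 6 4)(1 2 11 9 7)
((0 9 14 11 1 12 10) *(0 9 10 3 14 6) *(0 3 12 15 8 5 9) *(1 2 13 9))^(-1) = ((0 10)(1 15 8 5)(2 13 9 6 3 14 11))^(-1) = (0 10)(1 5 8 15)(2 11 14 3 6 9 13)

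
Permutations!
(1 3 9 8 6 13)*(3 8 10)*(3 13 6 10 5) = (1 8 10 13)(3 9 5) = [0, 8, 2, 9, 4, 3, 6, 7, 10, 5, 13, 11, 12, 1]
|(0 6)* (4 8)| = |(0 6)(4 8)| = 2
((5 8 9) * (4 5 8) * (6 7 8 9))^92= (9)(6 8 7)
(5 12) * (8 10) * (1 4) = (1 4)(5 12)(8 10) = [0, 4, 2, 3, 1, 12, 6, 7, 10, 9, 8, 11, 5]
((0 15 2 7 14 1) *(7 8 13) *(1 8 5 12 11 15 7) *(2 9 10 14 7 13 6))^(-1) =(0 1 13)(2 6 8 14 10 9 15 11 12 5)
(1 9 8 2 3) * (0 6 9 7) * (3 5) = (0 6 9 8 2 5 3 1 7) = [6, 7, 5, 1, 4, 3, 9, 0, 2, 8]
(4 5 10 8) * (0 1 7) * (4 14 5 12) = (0 1 7)(4 12)(5 10 8 14) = [1, 7, 2, 3, 12, 10, 6, 0, 14, 9, 8, 11, 4, 13, 5]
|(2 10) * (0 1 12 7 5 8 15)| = 14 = |(0 1 12 7 5 8 15)(2 10)|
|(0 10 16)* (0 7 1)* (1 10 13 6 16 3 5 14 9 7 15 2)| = |(0 13 6 16 15 2 1)(3 5 14 9 7 10)| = 42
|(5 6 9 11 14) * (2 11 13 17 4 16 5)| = |(2 11 14)(4 16 5 6 9 13 17)| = 21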